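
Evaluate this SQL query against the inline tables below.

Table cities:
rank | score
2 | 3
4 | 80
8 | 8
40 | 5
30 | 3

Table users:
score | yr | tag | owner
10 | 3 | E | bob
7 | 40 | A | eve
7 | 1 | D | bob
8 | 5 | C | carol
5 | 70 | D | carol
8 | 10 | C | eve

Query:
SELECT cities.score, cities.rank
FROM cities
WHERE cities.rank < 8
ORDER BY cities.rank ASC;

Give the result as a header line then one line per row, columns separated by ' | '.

After WHERE (2 rows):
cities.rank | cities.score
2 | 3
4 | 80
After SELECT (2 rows):
cities.score | cities.rank
3 | 2
80 | 4
After ORDER BY (2 rows):
cities.score | cities.rank
3 | 2
80 | 4

== RESULT ==
cities.score | cities.rank
3 | 2
80 | 4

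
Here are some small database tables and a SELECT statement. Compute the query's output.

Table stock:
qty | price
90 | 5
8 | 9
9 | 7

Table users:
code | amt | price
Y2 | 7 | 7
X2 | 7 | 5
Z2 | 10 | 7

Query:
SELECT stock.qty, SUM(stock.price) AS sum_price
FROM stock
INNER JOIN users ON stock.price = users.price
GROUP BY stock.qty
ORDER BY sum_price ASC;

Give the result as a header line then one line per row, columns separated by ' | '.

After JOIN users (3 rows):
stock.qty | stock.price | users.code | users.amt | users.price
90 | 5 | X2 | 7 | 5
9 | 7 | Y2 | 7 | 7
9 | 7 | Z2 | 10 | 7
After GROUP BY (2 rows):
stock.qty | sum_price
90 | 5
9 | 14
After ORDER BY (2 rows):
stock.qty | sum_price
90 | 5
9 | 14

== RESULT ==
stock.qty | sum_price
90 | 5
9 | 14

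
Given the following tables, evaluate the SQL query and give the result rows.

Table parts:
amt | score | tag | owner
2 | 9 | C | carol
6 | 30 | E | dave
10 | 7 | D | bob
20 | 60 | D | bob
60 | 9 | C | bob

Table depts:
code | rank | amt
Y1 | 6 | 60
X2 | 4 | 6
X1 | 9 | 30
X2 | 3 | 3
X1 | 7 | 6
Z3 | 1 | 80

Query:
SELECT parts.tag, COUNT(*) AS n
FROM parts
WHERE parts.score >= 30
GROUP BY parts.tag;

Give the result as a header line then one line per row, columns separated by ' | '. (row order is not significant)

== RESULT ==
parts.tag | n
E | 1
D | 1

Derivation:
After WHERE (2 rows):
parts.amt | parts.score | parts.tag | parts.owner
6 | 30 | E | dave
20 | 60 | D | bob
After GROUP BY (2 rows):
parts.tag | n
E | 1
D | 1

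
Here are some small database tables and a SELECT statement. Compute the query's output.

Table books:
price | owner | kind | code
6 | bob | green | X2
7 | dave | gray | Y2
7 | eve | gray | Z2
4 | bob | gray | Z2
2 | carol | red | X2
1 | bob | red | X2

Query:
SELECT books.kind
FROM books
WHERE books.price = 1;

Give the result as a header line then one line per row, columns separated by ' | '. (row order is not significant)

After WHERE (1 rows):
books.price | books.owner | books.kind | books.code
1 | bob | red | X2
After SELECT (1 rows):
books.kind
red

== RESULT ==
books.kind
red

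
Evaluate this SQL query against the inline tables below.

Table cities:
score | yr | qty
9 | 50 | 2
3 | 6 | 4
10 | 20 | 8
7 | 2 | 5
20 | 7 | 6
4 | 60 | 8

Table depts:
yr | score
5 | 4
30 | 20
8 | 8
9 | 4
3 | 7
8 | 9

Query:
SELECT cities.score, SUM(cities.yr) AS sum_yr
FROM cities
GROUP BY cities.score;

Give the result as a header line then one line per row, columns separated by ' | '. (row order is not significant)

After GROUP BY (6 rows):
cities.score | sum_yr
9 | 50
3 | 6
10 | 20
7 | 2
20 | 7
4 | 60

== RESULT ==
cities.score | sum_yr
9 | 50
3 | 6
10 | 20
7 | 2
20 | 7
4 | 60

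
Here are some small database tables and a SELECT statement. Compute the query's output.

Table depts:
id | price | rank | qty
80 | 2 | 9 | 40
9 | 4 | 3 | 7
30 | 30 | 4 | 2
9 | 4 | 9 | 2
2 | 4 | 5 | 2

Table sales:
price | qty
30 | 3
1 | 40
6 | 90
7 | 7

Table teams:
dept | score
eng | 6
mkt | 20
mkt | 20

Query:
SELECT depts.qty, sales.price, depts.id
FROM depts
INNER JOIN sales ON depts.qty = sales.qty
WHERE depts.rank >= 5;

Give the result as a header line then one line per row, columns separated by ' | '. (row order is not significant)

After JOIN sales (2 rows):
depts.id | depts.price | depts.rank | depts.qty | sales.price | sales.qty
80 | 2 | 9 | 40 | 1 | 40
9 | 4 | 3 | 7 | 7 | 7
After WHERE (1 rows):
depts.id | depts.price | depts.rank | depts.qty | sales.price | sales.qty
80 | 2 | 9 | 40 | 1 | 40
After SELECT (1 rows):
depts.qty | sales.price | depts.id
40 | 1 | 80

== RESULT ==
depts.qty | sales.price | depts.id
40 | 1 | 80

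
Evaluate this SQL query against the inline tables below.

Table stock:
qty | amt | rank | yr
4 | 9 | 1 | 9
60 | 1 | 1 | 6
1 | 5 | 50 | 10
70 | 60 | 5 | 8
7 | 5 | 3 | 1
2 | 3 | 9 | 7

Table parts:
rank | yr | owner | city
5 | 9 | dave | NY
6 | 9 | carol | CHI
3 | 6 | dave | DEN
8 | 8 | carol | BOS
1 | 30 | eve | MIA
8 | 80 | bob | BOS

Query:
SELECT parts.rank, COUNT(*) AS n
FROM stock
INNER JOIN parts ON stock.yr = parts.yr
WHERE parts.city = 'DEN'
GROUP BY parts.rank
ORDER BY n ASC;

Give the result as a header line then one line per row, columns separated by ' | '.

== RESULT ==
parts.rank | n
3 | 1

Derivation:
After JOIN parts (4 rows):
stock.qty | stock.amt | stock.rank | stock.yr | parts.rank | parts.yr | parts.owner | parts.city
4 | 9 | 1 | 9 | 5 | 9 | dave | NY
4 | 9 | 1 | 9 | 6 | 9 | carol | CHI
60 | 1 | 1 | 6 | 3 | 6 | dave | DEN
70 | 60 | 5 | 8 | 8 | 8 | carol | BOS
After WHERE (1 rows):
stock.qty | stock.amt | stock.rank | stock.yr | parts.rank | parts.yr | parts.owner | parts.city
60 | 1 | 1 | 6 | 3 | 6 | dave | DEN
After GROUP BY (1 rows):
parts.rank | n
3 | 1
After ORDER BY (1 rows):
parts.rank | n
3 | 1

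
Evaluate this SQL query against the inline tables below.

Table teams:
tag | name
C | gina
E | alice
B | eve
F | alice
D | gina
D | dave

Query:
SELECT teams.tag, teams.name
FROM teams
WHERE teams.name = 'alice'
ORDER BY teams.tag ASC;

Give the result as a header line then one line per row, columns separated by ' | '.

After WHERE (2 rows):
teams.tag | teams.name
E | alice
F | alice
After SELECT (2 rows):
teams.tag | teams.name
E | alice
F | alice
After ORDER BY (2 rows):
teams.tag | teams.name
E | alice
F | alice

== RESULT ==
teams.tag | teams.name
E | alice
F | alice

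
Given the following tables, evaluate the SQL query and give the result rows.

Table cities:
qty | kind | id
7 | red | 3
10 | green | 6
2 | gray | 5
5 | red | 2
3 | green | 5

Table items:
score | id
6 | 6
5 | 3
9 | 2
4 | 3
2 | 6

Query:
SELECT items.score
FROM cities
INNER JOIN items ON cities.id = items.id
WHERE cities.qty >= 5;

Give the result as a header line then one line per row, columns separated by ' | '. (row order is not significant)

== RESULT ==
items.score
5
4
6
2
9

Derivation:
After JOIN items (5 rows):
cities.qty | cities.kind | cities.id | items.score | items.id
7 | red | 3 | 5 | 3
7 | red | 3 | 4 | 3
10 | green | 6 | 6 | 6
10 | green | 6 | 2 | 6
5 | red | 2 | 9 | 2
After WHERE (5 rows):
cities.qty | cities.kind | cities.id | items.score | items.id
7 | red | 3 | 5 | 3
7 | red | 3 | 4 | 3
10 | green | 6 | 6 | 6
10 | green | 6 | 2 | 6
5 | red | 2 | 9 | 2
After SELECT (5 rows):
items.score
5
4
6
2
9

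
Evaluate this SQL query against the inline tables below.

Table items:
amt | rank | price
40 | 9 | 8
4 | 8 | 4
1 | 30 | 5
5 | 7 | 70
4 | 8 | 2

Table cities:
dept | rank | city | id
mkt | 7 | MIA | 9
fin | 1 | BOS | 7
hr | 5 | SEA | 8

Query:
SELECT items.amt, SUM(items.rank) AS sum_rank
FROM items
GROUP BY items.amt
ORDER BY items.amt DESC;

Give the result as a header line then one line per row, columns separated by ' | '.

After GROUP BY (4 rows):
items.amt | sum_rank
40 | 9
4 | 16
1 | 30
5 | 7
After ORDER BY (4 rows):
items.amt | sum_rank
40 | 9
5 | 7
4 | 16
1 | 30

== RESULT ==
items.amt | sum_rank
40 | 9
5 | 7
4 | 16
1 | 30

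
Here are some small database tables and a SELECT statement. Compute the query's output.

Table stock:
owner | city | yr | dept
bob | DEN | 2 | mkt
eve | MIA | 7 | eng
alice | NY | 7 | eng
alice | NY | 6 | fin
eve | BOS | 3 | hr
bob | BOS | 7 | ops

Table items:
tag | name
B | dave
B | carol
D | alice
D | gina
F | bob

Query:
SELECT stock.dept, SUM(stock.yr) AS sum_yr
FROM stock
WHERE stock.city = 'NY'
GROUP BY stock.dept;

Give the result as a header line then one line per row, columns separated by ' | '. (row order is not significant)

== RESULT ==
stock.dept | sum_yr
eng | 7
fin | 6

Derivation:
After WHERE (2 rows):
stock.owner | stock.city | stock.yr | stock.dept
alice | NY | 7 | eng
alice | NY | 6 | fin
After GROUP BY (2 rows):
stock.dept | sum_yr
eng | 7
fin | 6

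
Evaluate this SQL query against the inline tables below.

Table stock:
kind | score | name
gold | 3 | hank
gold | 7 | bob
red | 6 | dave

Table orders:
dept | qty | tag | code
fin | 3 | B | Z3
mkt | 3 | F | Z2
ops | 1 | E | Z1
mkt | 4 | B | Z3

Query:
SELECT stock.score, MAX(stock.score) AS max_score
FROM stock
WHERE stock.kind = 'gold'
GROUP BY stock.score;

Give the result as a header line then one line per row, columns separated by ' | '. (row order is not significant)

After WHERE (2 rows):
stock.kind | stock.score | stock.name
gold | 3 | hank
gold | 7 | bob
After GROUP BY (2 rows):
stock.score | max_score
3 | 3
7 | 7

== RESULT ==
stock.score | max_score
3 | 3
7 | 7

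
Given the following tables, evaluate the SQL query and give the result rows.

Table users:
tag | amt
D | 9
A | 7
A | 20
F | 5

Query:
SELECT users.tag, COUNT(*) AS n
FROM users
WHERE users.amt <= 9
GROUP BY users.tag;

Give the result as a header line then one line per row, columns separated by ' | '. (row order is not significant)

After WHERE (3 rows):
users.tag | users.amt
D | 9
A | 7
F | 5
After GROUP BY (3 rows):
users.tag | n
D | 1
A | 1
F | 1

== RESULT ==
users.tag | n
D | 1
A | 1
F | 1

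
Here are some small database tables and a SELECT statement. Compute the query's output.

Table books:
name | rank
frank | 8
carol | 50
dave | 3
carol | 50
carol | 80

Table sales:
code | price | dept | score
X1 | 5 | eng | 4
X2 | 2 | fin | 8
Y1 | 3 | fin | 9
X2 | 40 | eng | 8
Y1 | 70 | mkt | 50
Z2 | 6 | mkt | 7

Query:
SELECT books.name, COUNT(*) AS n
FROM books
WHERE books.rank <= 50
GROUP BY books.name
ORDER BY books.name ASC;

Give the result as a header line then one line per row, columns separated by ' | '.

== RESULT ==
books.name | n
carol | 2
dave | 1
frank | 1

Derivation:
After WHERE (4 rows):
books.name | books.rank
frank | 8
carol | 50
dave | 3
carol | 50
After GROUP BY (3 rows):
books.name | n
frank | 1
carol | 2
dave | 1
After ORDER BY (3 rows):
books.name | n
carol | 2
dave | 1
frank | 1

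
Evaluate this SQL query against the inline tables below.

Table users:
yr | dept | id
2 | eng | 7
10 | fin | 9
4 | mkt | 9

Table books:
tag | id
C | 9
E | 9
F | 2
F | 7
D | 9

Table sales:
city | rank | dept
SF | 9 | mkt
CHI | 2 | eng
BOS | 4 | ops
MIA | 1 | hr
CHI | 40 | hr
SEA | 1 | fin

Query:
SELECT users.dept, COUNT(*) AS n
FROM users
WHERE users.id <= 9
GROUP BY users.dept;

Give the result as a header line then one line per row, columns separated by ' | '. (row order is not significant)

== RESULT ==
users.dept | n
eng | 1
fin | 1
mkt | 1

Derivation:
After WHERE (3 rows):
users.yr | users.dept | users.id
2 | eng | 7
10 | fin | 9
4 | mkt | 9
After GROUP BY (3 rows):
users.dept | n
eng | 1
fin | 1
mkt | 1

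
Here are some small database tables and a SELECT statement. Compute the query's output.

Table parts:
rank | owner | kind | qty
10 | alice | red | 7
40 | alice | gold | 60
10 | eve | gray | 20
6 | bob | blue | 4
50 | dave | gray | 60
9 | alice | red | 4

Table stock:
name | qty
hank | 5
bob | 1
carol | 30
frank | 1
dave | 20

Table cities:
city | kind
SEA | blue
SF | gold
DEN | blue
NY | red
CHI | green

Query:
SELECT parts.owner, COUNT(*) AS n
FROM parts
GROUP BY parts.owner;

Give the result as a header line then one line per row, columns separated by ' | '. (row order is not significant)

== RESULT ==
parts.owner | n
alice | 3
eve | 1
bob | 1
dave | 1

Derivation:
After GROUP BY (4 rows):
parts.owner | n
alice | 3
eve | 1
bob | 1
dave | 1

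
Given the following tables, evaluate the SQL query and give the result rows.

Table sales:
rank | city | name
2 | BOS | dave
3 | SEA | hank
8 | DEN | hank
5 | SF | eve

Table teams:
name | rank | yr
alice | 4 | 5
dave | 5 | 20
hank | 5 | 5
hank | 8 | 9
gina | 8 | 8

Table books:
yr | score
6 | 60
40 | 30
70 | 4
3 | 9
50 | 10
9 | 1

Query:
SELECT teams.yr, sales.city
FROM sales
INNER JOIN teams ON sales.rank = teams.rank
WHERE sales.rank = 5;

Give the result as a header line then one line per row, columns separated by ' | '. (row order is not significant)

== RESULT ==
teams.yr | sales.city
20 | SF
5 | SF

Derivation:
After JOIN teams (4 rows):
sales.rank | sales.city | sales.name | teams.name | teams.rank | teams.yr
8 | DEN | hank | hank | 8 | 9
8 | DEN | hank | gina | 8 | 8
5 | SF | eve | dave | 5 | 20
5 | SF | eve | hank | 5 | 5
After WHERE (2 rows):
sales.rank | sales.city | sales.name | teams.name | teams.rank | teams.yr
5 | SF | eve | dave | 5 | 20
5 | SF | eve | hank | 5 | 5
After SELECT (2 rows):
teams.yr | sales.city
20 | SF
5 | SF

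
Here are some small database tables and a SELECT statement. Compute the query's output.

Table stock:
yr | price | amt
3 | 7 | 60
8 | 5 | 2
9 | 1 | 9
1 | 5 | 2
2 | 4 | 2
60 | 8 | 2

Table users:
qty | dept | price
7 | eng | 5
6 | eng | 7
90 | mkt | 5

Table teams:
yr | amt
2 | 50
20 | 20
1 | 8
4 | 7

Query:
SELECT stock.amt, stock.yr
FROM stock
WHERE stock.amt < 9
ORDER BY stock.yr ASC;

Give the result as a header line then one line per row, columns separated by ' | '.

== RESULT ==
stock.amt | stock.yr
2 | 1
2 | 2
2 | 8
2 | 60

Derivation:
After WHERE (4 rows):
stock.yr | stock.price | stock.amt
8 | 5 | 2
1 | 5 | 2
2 | 4 | 2
60 | 8 | 2
After SELECT (4 rows):
stock.amt | stock.yr
2 | 8
2 | 1
2 | 2
2 | 60
After ORDER BY (4 rows):
stock.amt | stock.yr
2 | 1
2 | 2
2 | 8
2 | 60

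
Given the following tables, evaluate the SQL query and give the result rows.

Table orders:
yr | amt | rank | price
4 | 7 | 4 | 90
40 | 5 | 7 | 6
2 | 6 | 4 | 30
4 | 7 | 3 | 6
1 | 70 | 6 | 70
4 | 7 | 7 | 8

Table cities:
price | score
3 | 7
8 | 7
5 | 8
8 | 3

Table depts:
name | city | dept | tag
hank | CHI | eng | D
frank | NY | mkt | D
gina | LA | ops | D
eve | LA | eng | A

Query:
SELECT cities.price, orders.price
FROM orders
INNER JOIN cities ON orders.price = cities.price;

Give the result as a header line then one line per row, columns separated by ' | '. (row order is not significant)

== RESULT ==
cities.price | orders.price
8 | 8
8 | 8

Derivation:
After JOIN cities (2 rows):
orders.yr | orders.amt | orders.rank | orders.price | cities.price | cities.score
4 | 7 | 7 | 8 | 8 | 7
4 | 7 | 7 | 8 | 8 | 3
After SELECT (2 rows):
cities.price | orders.price
8 | 8
8 | 8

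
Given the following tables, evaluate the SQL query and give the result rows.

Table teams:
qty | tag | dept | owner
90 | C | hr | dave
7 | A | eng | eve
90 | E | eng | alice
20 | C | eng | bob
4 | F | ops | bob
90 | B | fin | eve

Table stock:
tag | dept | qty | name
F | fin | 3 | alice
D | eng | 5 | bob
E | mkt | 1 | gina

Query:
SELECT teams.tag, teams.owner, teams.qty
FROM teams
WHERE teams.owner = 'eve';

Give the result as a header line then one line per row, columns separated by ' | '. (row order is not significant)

After WHERE (2 rows):
teams.qty | teams.tag | teams.dept | teams.owner
7 | A | eng | eve
90 | B | fin | eve
After SELECT (2 rows):
teams.tag | teams.owner | teams.qty
A | eve | 7
B | eve | 90

== RESULT ==
teams.tag | teams.owner | teams.qty
A | eve | 7
B | eve | 90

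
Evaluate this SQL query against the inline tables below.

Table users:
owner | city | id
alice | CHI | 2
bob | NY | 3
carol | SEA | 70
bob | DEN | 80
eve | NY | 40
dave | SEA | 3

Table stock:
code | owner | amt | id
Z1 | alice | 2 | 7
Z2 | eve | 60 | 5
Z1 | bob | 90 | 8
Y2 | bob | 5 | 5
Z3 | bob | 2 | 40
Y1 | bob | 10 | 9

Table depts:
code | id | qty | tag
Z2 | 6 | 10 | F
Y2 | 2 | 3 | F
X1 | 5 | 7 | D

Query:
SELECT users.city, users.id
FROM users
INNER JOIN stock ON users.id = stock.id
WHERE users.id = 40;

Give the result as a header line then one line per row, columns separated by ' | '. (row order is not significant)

After JOIN stock (1 rows):
users.owner | users.city | users.id | stock.code | stock.owner | stock.amt | stock.id
eve | NY | 40 | Z3 | bob | 2 | 40
After WHERE (1 rows):
users.owner | users.city | users.id | stock.code | stock.owner | stock.amt | stock.id
eve | NY | 40 | Z3 | bob | 2 | 40
After SELECT (1 rows):
users.city | users.id
NY | 40

== RESULT ==
users.city | users.id
NY | 40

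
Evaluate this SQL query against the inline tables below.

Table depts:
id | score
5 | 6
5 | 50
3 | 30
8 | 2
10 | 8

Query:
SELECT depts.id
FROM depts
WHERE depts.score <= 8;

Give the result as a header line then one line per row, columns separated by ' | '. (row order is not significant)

== RESULT ==
depts.id
5
8
10

Derivation:
After WHERE (3 rows):
depts.id | depts.score
5 | 6
8 | 2
10 | 8
After SELECT (3 rows):
depts.id
5
8
10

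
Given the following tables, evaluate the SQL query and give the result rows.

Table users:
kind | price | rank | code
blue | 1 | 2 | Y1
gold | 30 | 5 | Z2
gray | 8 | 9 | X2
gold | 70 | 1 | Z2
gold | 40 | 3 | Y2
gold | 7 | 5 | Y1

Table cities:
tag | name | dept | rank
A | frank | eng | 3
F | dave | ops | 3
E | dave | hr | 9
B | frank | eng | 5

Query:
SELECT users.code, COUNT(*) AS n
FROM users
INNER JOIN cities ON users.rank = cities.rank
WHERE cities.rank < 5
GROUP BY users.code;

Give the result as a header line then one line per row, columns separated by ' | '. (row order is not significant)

== RESULT ==
users.code | n
Y2 | 2

Derivation:
After JOIN cities (5 rows):
users.kind | users.price | users.rank | users.code | cities.tag | cities.name | cities.dept | cities.rank
gold | 30 | 5 | Z2 | B | frank | eng | 5
gray | 8 | 9 | X2 | E | dave | hr | 9
gold | 40 | 3 | Y2 | A | frank | eng | 3
gold | 40 | 3 | Y2 | F | dave | ops | 3
gold | 7 | 5 | Y1 | B | frank | eng | 5
After WHERE (2 rows):
users.kind | users.price | users.rank | users.code | cities.tag | cities.name | cities.dept | cities.rank
gold | 40 | 3 | Y2 | A | frank | eng | 3
gold | 40 | 3 | Y2 | F | dave | ops | 3
After GROUP BY (1 rows):
users.code | n
Y2 | 2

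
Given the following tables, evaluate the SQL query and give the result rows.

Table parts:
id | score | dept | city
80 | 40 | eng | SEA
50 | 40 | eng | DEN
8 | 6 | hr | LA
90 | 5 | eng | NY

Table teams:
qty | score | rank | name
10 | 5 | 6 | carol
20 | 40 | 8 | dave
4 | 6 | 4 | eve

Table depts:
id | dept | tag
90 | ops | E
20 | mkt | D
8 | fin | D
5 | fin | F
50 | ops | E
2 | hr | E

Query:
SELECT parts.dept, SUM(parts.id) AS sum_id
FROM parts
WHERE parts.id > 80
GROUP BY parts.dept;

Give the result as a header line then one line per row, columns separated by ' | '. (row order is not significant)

After WHERE (1 rows):
parts.id | parts.score | parts.dept | parts.city
90 | 5 | eng | NY
After GROUP BY (1 rows):
parts.dept | sum_id
eng | 90

== RESULT ==
parts.dept | sum_id
eng | 90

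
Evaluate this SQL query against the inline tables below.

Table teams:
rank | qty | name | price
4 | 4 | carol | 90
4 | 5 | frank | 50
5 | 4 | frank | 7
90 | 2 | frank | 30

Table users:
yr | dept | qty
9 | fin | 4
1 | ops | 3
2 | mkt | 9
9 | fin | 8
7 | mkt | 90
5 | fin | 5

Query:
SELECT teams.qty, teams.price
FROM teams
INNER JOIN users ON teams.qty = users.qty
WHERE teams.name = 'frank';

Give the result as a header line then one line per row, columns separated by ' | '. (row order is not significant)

After JOIN users (3 rows):
teams.rank | teams.qty | teams.name | teams.price | users.yr | users.dept | users.qty
4 | 4 | carol | 90 | 9 | fin | 4
4 | 5 | frank | 50 | 5 | fin | 5
5 | 4 | frank | 7 | 9 | fin | 4
After WHERE (2 rows):
teams.rank | teams.qty | teams.name | teams.price | users.yr | users.dept | users.qty
4 | 5 | frank | 50 | 5 | fin | 5
5 | 4 | frank | 7 | 9 | fin | 4
After SELECT (2 rows):
teams.qty | teams.price
5 | 50
4 | 7

== RESULT ==
teams.qty | teams.price
5 | 50
4 | 7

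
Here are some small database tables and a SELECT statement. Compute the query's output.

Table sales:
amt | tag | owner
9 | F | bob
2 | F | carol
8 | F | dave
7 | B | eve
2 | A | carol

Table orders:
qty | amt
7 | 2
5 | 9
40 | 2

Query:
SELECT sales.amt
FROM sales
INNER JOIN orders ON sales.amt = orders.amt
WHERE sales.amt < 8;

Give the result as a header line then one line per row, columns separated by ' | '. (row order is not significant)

== RESULT ==
sales.amt
2
2
2
2

Derivation:
After JOIN orders (5 rows):
sales.amt | sales.tag | sales.owner | orders.qty | orders.amt
9 | F | bob | 5 | 9
2 | F | carol | 7 | 2
2 | F | carol | 40 | 2
2 | A | carol | 7 | 2
2 | A | carol | 40 | 2
After WHERE (4 rows):
sales.amt | sales.tag | sales.owner | orders.qty | orders.amt
2 | F | carol | 7 | 2
2 | F | carol | 40 | 2
2 | A | carol | 7 | 2
2 | A | carol | 40 | 2
After SELECT (4 rows):
sales.amt
2
2
2
2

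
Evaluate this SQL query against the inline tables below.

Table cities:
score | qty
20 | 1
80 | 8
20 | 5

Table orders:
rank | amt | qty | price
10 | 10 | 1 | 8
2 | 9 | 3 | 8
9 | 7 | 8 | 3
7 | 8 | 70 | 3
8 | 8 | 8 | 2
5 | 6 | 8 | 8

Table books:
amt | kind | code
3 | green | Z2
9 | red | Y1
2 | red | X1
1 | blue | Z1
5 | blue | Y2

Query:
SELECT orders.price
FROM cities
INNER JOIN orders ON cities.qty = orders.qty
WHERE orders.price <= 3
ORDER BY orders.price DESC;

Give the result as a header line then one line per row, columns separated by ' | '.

== RESULT ==
orders.price
3
2

Derivation:
After JOIN orders (4 rows):
cities.score | cities.qty | orders.rank | orders.amt | orders.qty | orders.price
20 | 1 | 10 | 10 | 1 | 8
80 | 8 | 9 | 7 | 8 | 3
80 | 8 | 8 | 8 | 8 | 2
80 | 8 | 5 | 6 | 8 | 8
After WHERE (2 rows):
cities.score | cities.qty | orders.rank | orders.amt | orders.qty | orders.price
80 | 8 | 9 | 7 | 8 | 3
80 | 8 | 8 | 8 | 8 | 2
After SELECT (2 rows):
orders.price
3
2
After ORDER BY (2 rows):
orders.price
3
2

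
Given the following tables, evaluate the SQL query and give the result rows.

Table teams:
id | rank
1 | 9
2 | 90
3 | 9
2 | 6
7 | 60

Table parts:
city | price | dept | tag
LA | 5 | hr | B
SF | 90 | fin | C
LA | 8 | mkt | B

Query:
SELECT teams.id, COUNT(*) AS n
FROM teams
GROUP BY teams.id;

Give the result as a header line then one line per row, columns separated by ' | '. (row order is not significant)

== RESULT ==
teams.id | n
1 | 1
2 | 2
3 | 1
7 | 1

Derivation:
After GROUP BY (4 rows):
teams.id | n
1 | 1
2 | 2
3 | 1
7 | 1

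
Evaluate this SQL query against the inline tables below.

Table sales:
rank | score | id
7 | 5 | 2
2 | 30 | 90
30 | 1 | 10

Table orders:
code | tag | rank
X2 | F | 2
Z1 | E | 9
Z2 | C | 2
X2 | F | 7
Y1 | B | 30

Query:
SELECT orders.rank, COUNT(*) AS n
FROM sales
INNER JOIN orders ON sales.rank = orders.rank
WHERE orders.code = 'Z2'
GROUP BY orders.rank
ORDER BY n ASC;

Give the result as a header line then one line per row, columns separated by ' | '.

After JOIN orders (4 rows):
sales.rank | sales.score | sales.id | orders.code | orders.tag | orders.rank
7 | 5 | 2 | X2 | F | 7
2 | 30 | 90 | X2 | F | 2
2 | 30 | 90 | Z2 | C | 2
30 | 1 | 10 | Y1 | B | 30
After WHERE (1 rows):
sales.rank | sales.score | sales.id | orders.code | orders.tag | orders.rank
2 | 30 | 90 | Z2 | C | 2
After GROUP BY (1 rows):
orders.rank | n
2 | 1
After ORDER BY (1 rows):
orders.rank | n
2 | 1

== RESULT ==
orders.rank | n
2 | 1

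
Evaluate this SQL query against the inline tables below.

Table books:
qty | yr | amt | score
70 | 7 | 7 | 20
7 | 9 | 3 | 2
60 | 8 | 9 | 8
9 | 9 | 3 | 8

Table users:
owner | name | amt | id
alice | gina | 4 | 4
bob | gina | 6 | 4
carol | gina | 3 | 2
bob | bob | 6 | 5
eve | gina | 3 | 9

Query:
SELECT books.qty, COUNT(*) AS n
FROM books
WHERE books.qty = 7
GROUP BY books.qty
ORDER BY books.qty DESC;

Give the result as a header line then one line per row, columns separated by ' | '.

After WHERE (1 rows):
books.qty | books.yr | books.amt | books.score
7 | 9 | 3 | 2
After GROUP BY (1 rows):
books.qty | n
7 | 1
After ORDER BY (1 rows):
books.qty | n
7 | 1

== RESULT ==
books.qty | n
7 | 1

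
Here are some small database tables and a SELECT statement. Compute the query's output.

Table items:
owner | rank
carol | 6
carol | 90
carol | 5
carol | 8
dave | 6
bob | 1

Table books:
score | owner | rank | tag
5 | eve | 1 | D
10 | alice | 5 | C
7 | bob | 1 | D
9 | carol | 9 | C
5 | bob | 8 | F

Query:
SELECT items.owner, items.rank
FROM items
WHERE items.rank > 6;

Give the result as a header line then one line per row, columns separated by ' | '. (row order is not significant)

== RESULT ==
items.owner | items.rank
carol | 90
carol | 8

Derivation:
After WHERE (2 rows):
items.owner | items.rank
carol | 90
carol | 8
After SELECT (2 rows):
items.owner | items.rank
carol | 90
carol | 8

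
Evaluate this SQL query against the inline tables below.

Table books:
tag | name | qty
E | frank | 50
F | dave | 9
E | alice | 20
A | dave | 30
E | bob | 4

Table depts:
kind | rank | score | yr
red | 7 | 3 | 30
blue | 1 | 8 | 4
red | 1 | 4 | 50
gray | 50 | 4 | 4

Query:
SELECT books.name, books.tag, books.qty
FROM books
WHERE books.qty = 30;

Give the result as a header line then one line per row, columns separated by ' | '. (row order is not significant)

== RESULT ==
books.name | books.tag | books.qty
dave | A | 30

Derivation:
After WHERE (1 rows):
books.tag | books.name | books.qty
A | dave | 30
After SELECT (1 rows):
books.name | books.tag | books.qty
dave | A | 30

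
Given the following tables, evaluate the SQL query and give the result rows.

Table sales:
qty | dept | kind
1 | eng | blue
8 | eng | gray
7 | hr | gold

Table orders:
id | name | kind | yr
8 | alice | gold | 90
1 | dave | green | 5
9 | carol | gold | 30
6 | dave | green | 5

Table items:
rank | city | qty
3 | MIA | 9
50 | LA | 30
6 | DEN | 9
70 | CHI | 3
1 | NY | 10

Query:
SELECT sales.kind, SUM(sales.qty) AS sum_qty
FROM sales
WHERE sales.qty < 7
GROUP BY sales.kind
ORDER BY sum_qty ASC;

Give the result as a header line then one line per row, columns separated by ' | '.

== RESULT ==
sales.kind | sum_qty
blue | 1

Derivation:
After WHERE (1 rows):
sales.qty | sales.dept | sales.kind
1 | eng | blue
After GROUP BY (1 rows):
sales.kind | sum_qty
blue | 1
After ORDER BY (1 rows):
sales.kind | sum_qty
blue | 1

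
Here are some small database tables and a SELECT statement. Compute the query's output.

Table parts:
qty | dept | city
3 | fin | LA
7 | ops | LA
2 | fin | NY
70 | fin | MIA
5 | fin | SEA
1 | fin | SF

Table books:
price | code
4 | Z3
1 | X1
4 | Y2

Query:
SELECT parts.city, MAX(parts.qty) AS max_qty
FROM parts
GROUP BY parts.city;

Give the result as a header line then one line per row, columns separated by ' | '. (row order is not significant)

After GROUP BY (5 rows):
parts.city | max_qty
LA | 7
NY | 2
MIA | 70
SEA | 5
SF | 1

== RESULT ==
parts.city | max_qty
LA | 7
NY | 2
MIA | 70
SEA | 5
SF | 1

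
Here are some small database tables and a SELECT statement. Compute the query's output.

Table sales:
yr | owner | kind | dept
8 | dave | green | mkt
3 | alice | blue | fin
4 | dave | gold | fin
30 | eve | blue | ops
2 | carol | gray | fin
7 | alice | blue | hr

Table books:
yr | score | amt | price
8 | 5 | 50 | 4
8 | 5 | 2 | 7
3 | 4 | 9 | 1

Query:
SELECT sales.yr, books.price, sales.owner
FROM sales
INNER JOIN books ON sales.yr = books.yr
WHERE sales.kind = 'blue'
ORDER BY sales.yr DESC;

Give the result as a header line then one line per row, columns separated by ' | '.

After JOIN books (3 rows):
sales.yr | sales.owner | sales.kind | sales.dept | books.yr | books.score | books.amt | books.price
8 | dave | green | mkt | 8 | 5 | 50 | 4
8 | dave | green | mkt | 8 | 5 | 2 | 7
3 | alice | blue | fin | 3 | 4 | 9 | 1
After WHERE (1 rows):
sales.yr | sales.owner | sales.kind | sales.dept | books.yr | books.score | books.amt | books.price
3 | alice | blue | fin | 3 | 4 | 9 | 1
After SELECT (1 rows):
sales.yr | books.price | sales.owner
3 | 1 | alice
After ORDER BY (1 rows):
sales.yr | books.price | sales.owner
3 | 1 | alice

== RESULT ==
sales.yr | books.price | sales.owner
3 | 1 | alice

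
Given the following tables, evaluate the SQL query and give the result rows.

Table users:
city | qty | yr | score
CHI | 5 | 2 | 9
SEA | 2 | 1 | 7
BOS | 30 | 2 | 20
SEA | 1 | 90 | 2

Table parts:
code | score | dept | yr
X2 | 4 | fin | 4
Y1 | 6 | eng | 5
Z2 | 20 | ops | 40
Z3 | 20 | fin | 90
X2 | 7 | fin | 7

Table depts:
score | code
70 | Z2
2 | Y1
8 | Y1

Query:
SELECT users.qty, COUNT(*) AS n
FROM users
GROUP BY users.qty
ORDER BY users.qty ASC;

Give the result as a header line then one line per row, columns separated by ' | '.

After GROUP BY (4 rows):
users.qty | n
5 | 1
2 | 1
30 | 1
1 | 1
After ORDER BY (4 rows):
users.qty | n
1 | 1
2 | 1
5 | 1
30 | 1

== RESULT ==
users.qty | n
1 | 1
2 | 1
5 | 1
30 | 1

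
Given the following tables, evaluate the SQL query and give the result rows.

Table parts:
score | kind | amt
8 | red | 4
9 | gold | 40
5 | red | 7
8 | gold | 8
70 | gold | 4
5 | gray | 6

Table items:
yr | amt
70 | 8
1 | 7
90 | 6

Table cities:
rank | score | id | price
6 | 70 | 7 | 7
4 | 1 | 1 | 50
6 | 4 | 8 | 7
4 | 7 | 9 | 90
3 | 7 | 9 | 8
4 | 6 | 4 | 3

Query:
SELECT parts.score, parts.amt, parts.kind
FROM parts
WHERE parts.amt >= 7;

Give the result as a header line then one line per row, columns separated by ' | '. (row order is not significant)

== RESULT ==
parts.score | parts.amt | parts.kind
9 | 40 | gold
5 | 7 | red
8 | 8 | gold

Derivation:
After WHERE (3 rows):
parts.score | parts.kind | parts.amt
9 | gold | 40
5 | red | 7
8 | gold | 8
After SELECT (3 rows):
parts.score | parts.amt | parts.kind
9 | 40 | gold
5 | 7 | red
8 | 8 | gold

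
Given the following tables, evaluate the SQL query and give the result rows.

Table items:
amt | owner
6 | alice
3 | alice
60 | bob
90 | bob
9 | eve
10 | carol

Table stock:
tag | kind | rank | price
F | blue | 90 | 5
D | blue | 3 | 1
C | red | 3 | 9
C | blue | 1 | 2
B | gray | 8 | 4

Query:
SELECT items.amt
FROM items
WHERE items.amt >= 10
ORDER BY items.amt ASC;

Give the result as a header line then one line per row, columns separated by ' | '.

== RESULT ==
items.amt
10
60
90

Derivation:
After WHERE (3 rows):
items.amt | items.owner
60 | bob
90 | bob
10 | carol
After SELECT (3 rows):
items.amt
60
90
10
After ORDER BY (3 rows):
items.amt
10
60
90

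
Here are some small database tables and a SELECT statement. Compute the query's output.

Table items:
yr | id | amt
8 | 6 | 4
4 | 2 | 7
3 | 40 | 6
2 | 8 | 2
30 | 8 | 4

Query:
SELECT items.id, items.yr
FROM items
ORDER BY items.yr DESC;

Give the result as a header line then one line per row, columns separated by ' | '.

After SELECT (5 rows):
items.id | items.yr
6 | 8
2 | 4
40 | 3
8 | 2
8 | 30
After ORDER BY (5 rows):
items.id | items.yr
8 | 30
6 | 8
2 | 4
40 | 3
8 | 2

== RESULT ==
items.id | items.yr
8 | 30
6 | 8
2 | 4
40 | 3
8 | 2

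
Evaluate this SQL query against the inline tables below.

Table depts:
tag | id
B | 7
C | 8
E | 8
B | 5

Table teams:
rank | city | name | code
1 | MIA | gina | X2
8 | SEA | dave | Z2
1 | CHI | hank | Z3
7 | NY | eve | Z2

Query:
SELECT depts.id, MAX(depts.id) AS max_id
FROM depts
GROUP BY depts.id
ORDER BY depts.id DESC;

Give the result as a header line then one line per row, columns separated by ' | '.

After GROUP BY (3 rows):
depts.id | max_id
7 | 7
8 | 8
5 | 5
After ORDER BY (3 rows):
depts.id | max_id
8 | 8
7 | 7
5 | 5

== RESULT ==
depts.id | max_id
8 | 8
7 | 7
5 | 5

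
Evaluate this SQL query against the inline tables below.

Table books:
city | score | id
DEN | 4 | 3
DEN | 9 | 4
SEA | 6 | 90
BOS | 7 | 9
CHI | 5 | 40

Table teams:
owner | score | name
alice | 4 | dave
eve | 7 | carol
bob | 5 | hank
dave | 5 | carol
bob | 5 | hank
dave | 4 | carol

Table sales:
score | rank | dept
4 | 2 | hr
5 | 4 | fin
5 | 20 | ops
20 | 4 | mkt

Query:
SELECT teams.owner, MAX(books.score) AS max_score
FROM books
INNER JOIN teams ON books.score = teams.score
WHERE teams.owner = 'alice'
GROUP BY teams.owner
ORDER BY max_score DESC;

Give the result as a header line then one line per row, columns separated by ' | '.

After JOIN teams (6 rows):
books.city | books.score | books.id | teams.owner | teams.score | teams.name
DEN | 4 | 3 | alice | 4 | dave
DEN | 4 | 3 | dave | 4 | carol
BOS | 7 | 9 | eve | 7 | carol
CHI | 5 | 40 | bob | 5 | hank
CHI | 5 | 40 | dave | 5 | carol
CHI | 5 | 40 | bob | 5 | hank
After WHERE (1 rows):
books.city | books.score | books.id | teams.owner | teams.score | teams.name
DEN | 4 | 3 | alice | 4 | dave
After GROUP BY (1 rows):
teams.owner | max_score
alice | 4
After ORDER BY (1 rows):
teams.owner | max_score
alice | 4

== RESULT ==
teams.owner | max_score
alice | 4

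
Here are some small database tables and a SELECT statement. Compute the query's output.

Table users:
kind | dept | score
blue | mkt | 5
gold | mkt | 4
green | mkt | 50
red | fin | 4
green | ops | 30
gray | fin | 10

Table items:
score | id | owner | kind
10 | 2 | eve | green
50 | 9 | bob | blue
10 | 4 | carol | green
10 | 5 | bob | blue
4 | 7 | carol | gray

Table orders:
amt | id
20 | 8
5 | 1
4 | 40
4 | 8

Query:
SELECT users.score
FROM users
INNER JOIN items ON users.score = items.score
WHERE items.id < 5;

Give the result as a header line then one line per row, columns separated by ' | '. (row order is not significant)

After JOIN items (6 rows):
users.kind | users.dept | users.score | items.score | items.id | items.owner | items.kind
gold | mkt | 4 | 4 | 7 | carol | gray
green | mkt | 50 | 50 | 9 | bob | blue
red | fin | 4 | 4 | 7 | carol | gray
gray | fin | 10 | 10 | 2 | eve | green
gray | fin | 10 | 10 | 4 | carol | green
gray | fin | 10 | 10 | 5 | bob | blue
After WHERE (2 rows):
users.kind | users.dept | users.score | items.score | items.id | items.owner | items.kind
gray | fin | 10 | 10 | 2 | eve | green
gray | fin | 10 | 10 | 4 | carol | green
After SELECT (2 rows):
users.score
10
10

== RESULT ==
users.score
10
10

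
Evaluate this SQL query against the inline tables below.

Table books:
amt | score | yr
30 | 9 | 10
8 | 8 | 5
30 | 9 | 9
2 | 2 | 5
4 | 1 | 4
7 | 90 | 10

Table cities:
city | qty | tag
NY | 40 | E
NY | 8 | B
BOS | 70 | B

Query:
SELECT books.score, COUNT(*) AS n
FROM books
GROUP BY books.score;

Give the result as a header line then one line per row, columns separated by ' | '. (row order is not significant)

After GROUP BY (5 rows):
books.score | n
9 | 2
8 | 1
2 | 1
1 | 1
90 | 1

== RESULT ==
books.score | n
9 | 2
8 | 1
2 | 1
1 | 1
90 | 1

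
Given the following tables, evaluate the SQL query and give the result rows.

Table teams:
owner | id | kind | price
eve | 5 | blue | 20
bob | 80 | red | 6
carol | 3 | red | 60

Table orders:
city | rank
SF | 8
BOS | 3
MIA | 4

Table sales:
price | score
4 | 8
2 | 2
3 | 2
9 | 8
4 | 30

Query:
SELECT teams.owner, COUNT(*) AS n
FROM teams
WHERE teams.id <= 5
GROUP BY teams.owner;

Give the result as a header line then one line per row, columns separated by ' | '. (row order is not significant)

After WHERE (2 rows):
teams.owner | teams.id | teams.kind | teams.price
eve | 5 | blue | 20
carol | 3 | red | 60
After GROUP BY (2 rows):
teams.owner | n
eve | 1
carol | 1

== RESULT ==
teams.owner | n
eve | 1
carol | 1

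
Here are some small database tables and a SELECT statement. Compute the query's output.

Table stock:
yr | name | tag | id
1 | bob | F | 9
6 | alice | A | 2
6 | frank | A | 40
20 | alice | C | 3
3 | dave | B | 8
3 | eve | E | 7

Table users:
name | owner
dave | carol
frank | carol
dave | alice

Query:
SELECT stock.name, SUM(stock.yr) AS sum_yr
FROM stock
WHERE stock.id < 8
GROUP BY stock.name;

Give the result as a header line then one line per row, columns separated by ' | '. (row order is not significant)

After WHERE (3 rows):
stock.yr | stock.name | stock.tag | stock.id
6 | alice | A | 2
20 | alice | C | 3
3 | eve | E | 7
After GROUP BY (2 rows):
stock.name | sum_yr
alice | 26
eve | 3

== RESULT ==
stock.name | sum_yr
alice | 26
eve | 3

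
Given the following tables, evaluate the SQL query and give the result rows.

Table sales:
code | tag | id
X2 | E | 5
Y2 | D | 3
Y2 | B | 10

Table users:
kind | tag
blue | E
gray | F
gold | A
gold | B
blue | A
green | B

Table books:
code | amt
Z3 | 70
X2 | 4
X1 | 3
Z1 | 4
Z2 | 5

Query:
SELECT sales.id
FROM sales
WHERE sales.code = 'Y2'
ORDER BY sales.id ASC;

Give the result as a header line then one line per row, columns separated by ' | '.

After WHERE (2 rows):
sales.code | sales.tag | sales.id
Y2 | D | 3
Y2 | B | 10
After SELECT (2 rows):
sales.id
3
10
After ORDER BY (2 rows):
sales.id
3
10

== RESULT ==
sales.id
3
10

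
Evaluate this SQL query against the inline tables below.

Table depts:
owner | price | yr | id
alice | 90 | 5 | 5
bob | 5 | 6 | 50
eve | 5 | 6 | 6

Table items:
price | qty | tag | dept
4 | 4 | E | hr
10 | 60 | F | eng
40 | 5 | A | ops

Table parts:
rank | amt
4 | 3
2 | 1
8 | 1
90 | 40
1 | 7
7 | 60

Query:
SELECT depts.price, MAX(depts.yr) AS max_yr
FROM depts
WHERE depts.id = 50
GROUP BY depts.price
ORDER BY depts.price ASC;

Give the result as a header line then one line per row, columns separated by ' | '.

== RESULT ==
depts.price | max_yr
5 | 6

Derivation:
After WHERE (1 rows):
depts.owner | depts.price | depts.yr | depts.id
bob | 5 | 6 | 50
After GROUP BY (1 rows):
depts.price | max_yr
5 | 6
After ORDER BY (1 rows):
depts.price | max_yr
5 | 6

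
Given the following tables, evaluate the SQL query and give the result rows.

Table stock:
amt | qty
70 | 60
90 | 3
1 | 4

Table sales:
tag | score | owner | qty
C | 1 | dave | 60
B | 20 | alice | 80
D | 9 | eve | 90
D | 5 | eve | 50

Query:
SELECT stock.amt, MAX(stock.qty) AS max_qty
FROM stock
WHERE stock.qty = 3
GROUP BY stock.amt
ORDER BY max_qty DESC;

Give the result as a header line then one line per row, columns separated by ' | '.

== RESULT ==
stock.amt | max_qty
90 | 3

Derivation:
After WHERE (1 rows):
stock.amt | stock.qty
90 | 3
After GROUP BY (1 rows):
stock.amt | max_qty
90 | 3
After ORDER BY (1 rows):
stock.amt | max_qty
90 | 3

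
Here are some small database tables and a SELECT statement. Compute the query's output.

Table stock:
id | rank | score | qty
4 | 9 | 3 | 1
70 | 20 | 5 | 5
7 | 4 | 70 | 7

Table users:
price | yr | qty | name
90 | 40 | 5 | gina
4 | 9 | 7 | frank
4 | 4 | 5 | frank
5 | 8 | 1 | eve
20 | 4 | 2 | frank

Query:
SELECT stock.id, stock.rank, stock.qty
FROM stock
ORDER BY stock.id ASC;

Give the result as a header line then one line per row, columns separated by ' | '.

== RESULT ==
stock.id | stock.rank | stock.qty
4 | 9 | 1
7 | 4 | 7
70 | 20 | 5

Derivation:
After SELECT (3 rows):
stock.id | stock.rank | stock.qty
4 | 9 | 1
70 | 20 | 5
7 | 4 | 7
After ORDER BY (3 rows):
stock.id | stock.rank | stock.qty
4 | 9 | 1
7 | 4 | 7
70 | 20 | 5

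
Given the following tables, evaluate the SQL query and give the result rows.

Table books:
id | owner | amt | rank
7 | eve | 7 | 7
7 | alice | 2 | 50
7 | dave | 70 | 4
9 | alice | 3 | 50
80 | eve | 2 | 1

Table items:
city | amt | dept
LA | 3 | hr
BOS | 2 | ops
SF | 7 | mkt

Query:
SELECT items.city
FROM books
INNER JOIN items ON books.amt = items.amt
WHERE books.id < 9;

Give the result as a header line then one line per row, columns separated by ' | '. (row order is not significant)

== RESULT ==
items.city
SF
BOS

Derivation:
After JOIN items (4 rows):
books.id | books.owner | books.amt | books.rank | items.city | items.amt | items.dept
7 | eve | 7 | 7 | SF | 7 | mkt
7 | alice | 2 | 50 | BOS | 2 | ops
9 | alice | 3 | 50 | LA | 3 | hr
80 | eve | 2 | 1 | BOS | 2 | ops
After WHERE (2 rows):
books.id | books.owner | books.amt | books.rank | items.city | items.amt | items.dept
7 | eve | 7 | 7 | SF | 7 | mkt
7 | alice | 2 | 50 | BOS | 2 | ops
After SELECT (2 rows):
items.city
SF
BOS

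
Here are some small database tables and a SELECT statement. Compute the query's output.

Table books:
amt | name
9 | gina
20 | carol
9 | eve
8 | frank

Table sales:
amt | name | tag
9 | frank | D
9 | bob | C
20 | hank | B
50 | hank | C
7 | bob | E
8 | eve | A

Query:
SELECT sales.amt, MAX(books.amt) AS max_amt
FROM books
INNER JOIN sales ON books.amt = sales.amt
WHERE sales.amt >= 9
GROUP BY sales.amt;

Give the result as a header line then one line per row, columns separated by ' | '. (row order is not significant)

After JOIN sales (6 rows):
books.amt | books.name | sales.amt | sales.name | sales.tag
9 | gina | 9 | frank | D
9 | gina | 9 | bob | C
20 | carol | 20 | hank | B
9 | eve | 9 | frank | D
9 | eve | 9 | bob | C
8 | frank | 8 | eve | A
After WHERE (5 rows):
books.amt | books.name | sales.amt | sales.name | sales.tag
9 | gina | 9 | frank | D
9 | gina | 9 | bob | C
20 | carol | 20 | hank | B
9 | eve | 9 | frank | D
9 | eve | 9 | bob | C
After GROUP BY (2 rows):
sales.amt | max_amt
9 | 9
20 | 20

== RESULT ==
sales.amt | max_amt
9 | 9
20 | 20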